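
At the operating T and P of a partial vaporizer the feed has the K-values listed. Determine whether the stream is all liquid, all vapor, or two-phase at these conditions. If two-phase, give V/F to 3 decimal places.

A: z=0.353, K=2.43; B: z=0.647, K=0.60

ΣzᵢKᵢ = 1.246; Σzᵢ/Kᵢ = 1.224.
Both exceed 1, so a two-phase solution exists.
Rachford–Rice: g(ψ) = Σ zᵢ(Kᵢ−1)/(1+ψ(Kᵢ−1)) = 0.
Binary case is linear: z₁(K₁−1)(1+ψ(K₂−1)) + z₂(K₂−1)(1+ψ(K₁−1)) = 0
⇒ ψ = [z₁(K₁−1)+z₂(K₂−1)] / [−(K₁−1)(K₂−1)] = 0.2460/0.5720 = 0.430

two-phase, V/F = 0.430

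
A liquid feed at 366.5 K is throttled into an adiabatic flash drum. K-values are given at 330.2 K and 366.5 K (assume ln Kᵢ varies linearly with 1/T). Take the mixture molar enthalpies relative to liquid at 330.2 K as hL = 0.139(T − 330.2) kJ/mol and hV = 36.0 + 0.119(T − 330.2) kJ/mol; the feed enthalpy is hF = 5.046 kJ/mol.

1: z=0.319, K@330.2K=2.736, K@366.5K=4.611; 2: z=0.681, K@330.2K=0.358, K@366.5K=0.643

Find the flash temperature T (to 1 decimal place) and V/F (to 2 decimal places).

Adiabatic flash: solve Rachford–Rice at each trial T, then check hF = ψ·hV(T) + (1−ψ)·hL(T).
  T = 330.2 K: K = (2.736, 0.358), RR gives ψ = 0.105, H_out = 3.766 kJ/mol
  T = 366.5 K: K = (4.611, 0.643), RR gives ψ = 0.705, H_out = 29.913 kJ/mol
  T = 348.4 K: K = (3.603, 0.488), RR gives ψ = 0.361, H_out = 15.390 kJ/mol
  T = 339.3 K: K = (3.151, 0.420), RR gives ψ = 0.233, H_out = 9.610 kJ/mol
  T = 334.8 K: K = (2.941, 0.388), RR gives ψ = 0.171, H_out = 6.770 kJ/mol
  T = 332.5 K: K = (2.838, 0.373), RR gives ψ = 0.138, H_out = 5.286 kJ/mol
Linear interpolation between T = 330.2 (H_out = 3.766) and T = 332.5 (H_out = 5.286) on hF = 5.046 gives T ≈ 332.1 K, at which ψ = 0.13.

T = 332.1 K, V/F = 0.13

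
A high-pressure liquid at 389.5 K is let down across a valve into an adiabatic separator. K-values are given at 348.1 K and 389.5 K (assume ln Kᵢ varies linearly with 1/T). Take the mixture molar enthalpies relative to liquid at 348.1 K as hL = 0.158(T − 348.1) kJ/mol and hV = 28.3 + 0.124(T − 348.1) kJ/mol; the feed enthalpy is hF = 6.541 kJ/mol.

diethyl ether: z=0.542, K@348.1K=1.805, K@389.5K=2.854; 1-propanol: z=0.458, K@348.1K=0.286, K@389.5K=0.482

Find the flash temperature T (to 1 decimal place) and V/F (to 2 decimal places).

Adiabatic flash: solve Rachford–Rice at each trial T, then check hF = ψ·hV(T) + (1−ψ)·hL(T).
  T = 348.1 K: K = (1.805, 0.286), RR gives ψ = 0.190, H_out = 5.382 kJ/mol
  T = 389.5 K: K = (2.854, 0.482), RR gives ψ = 0.799, H_out = 28.036 kJ/mol
  T = 368.8 K: K = (2.299, 0.377), RR gives ψ = 0.517, H_out = 17.540 kJ/mol
  T = 358.5 K: K = (2.045, 0.330), RR gives ψ = 0.371, H_out = 12.000 kJ/mol
  T = 353.3 K: K = (1.923, 0.307), RR gives ψ = 0.287, H_out = 8.879 kJ/mol
  T = 350.7 K: K = (1.864, 0.297), RR gives ψ = 0.240, H_out = 7.188 kJ/mol
  T = 349.4 K: K = (1.834, 0.291), RR gives ψ = 0.216, H_out = 6.300 kJ/mol
  T = 350.0 K: K = (1.848, 0.294), RR gives ψ = 0.227, H_out = 6.714 kJ/mol
Linear interpolation between T = 349.4 (H_out = 6.300) and T = 350.0 (H_out = 6.714) on hF = 6.541 gives T ≈ 349.7 K, at which ψ = 0.22.

T = 349.7 K, V/F = 0.22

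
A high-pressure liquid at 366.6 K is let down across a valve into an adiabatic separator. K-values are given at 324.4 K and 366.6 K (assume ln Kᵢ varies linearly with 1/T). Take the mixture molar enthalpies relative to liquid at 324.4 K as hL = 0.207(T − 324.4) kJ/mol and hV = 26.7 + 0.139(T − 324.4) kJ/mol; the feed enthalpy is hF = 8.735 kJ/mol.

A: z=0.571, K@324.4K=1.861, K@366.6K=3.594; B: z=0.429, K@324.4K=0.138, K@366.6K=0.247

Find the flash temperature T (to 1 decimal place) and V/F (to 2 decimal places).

T = 331.1 K, V/F = 0.28

Adiabatic flash: solve Rachford–Rice at each trial T, then check hF = ψ·hV(T) + (1−ψ)·hL(T).
  T = 324.4 K: K = (1.861, 0.138), RR gives ψ = 0.164, H_out = 4.383 kJ/mol
  T = 366.6 K: K = (3.594, 0.247), RR gives ψ = 0.593, H_out = 22.865 kJ/mol
  T = 345.5 K: K = (2.639, 0.188), RR gives ψ = 0.441, H_out = 15.519 kJ/mol
  T = 334.9 K: K = (2.226, 0.162), RR gives ψ = 0.331, H_out = 10.784 kJ/mol
  T = 329.6 K: K = (2.037, 0.149), RR gives ψ = 0.258, H_out = 7.861 kJ/mol
  T = 332.2 K: K = (2.128, 0.155), RR gives ψ = 0.296, H_out = 9.357 kJ/mol
  T = 330.9 K: K = (2.082, 0.152), RR gives ψ = 0.277, H_out = 8.626 kJ/mol
Linear interpolation between T = 330.9 (H_out = 8.626) and T = 332.2 (H_out = 9.357) on hF = 8.735 gives T ≈ 331.1 K, at which ψ = 0.28.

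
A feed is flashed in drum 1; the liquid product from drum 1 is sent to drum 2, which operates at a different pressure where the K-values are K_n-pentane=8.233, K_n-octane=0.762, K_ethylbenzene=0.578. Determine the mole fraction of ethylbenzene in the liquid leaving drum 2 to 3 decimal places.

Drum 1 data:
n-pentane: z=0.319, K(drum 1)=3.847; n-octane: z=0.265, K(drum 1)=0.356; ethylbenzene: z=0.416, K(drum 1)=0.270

x_ethylbenzene (drum 2) = 0.608

Drum 1:
Rachford–Rice: g(ψ₁) = Σ zᵢ(Kᵢ−1)/(1+ψ₁(Kᵢ−1)) = 0.
Feasibility: ΣzᵢKᵢ = 1.434, Σzᵢ/Kᵢ = 2.368 — both > 1, two phases present.
Newton iteration, ψ₁⁰ = 0.64:
  ψ₁ = 0.640: g = -0.5385, g' = -1.424 → ψ₁ = 0.262
  ψ₁ = 0.262: g = -0.0603, g' = -1.347 → ψ₁ = 0.217
  ψ₁ = 0.217: g = 0.0022, g' = -1.449 → ψ₁ = 0.218
Converged at ψ₁ = 0.218.
Drum-1 compositions:
  n-pentane: x = 0.197, y = 0.757
  n-octane: x = 0.308, y = 0.110
  ethylbenzene: x = 0.495, y = 0.134
Drum-2 feed = drum-1 liquid: z₂ = (0.1967, 0.3084, 0.4949).
Drum 2:
Material balance + equilibrium reduce to Σ zᵢ(Kᵢ−1)/(1+ψ₂(Kᵢ−1)) = 0.
g(0) = ΣzᵢKᵢ − 1 = 1.140 and g(1) = 1 − Σzᵢ/Kᵢ = -0.285, so a root lies in (0, 1).
Newton iteration, ψ₂⁰ = 0.5:
  ψ₂ = 0.500: g = -0.0399, g' = -0.647 → ψ₂ = 0.438
  ψ₂ = 0.438: g = 0.0029, g' = -0.746 → ψ₂ = 0.442
Converged at ψ₂ = 0.442.
  n-pentane: x = 0.047, y = 0.386
  n-octane: x = 0.345, y = 0.263
  ethylbenzene: x = 0.608, y = 0.352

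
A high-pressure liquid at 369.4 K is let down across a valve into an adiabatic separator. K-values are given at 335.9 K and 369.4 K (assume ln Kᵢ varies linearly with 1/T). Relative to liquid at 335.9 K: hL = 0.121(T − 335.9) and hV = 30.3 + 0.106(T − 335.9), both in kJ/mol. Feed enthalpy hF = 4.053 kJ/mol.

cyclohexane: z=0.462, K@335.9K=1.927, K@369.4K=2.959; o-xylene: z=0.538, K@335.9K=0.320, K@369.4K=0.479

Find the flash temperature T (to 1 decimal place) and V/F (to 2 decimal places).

Adiabatic flash: solve Rachford–Rice at each trial T, then check hF = ψ·hV(T) + (1−ψ)·hL(T).
  T = 335.9 K: K = (1.927, 0.320), RR gives ψ = 0.099, H_out = 3.001 kJ/mol
  T = 369.4 K: K = (2.959, 0.479), RR gives ψ = 0.612, H_out = 22.293 kJ/mol
  T = 352.6 K: K = (2.411, 0.395), RR gives ψ = 0.382, H_out = 13.510 kJ/mol
  T = 344.2 K: K = (2.160, 0.356), RR gives ψ = 0.254, H_out = 8.662 kJ/mol
  T = 340.0 K: K = (2.040, 0.338), RR gives ψ = 0.180, H_out = 5.946 kJ/mol
  T = 337.9 K: K = (1.982, 0.329), RR gives ψ = 0.140, H_out = 4.480 kJ/mol
Linear interpolation between T = 335.9 (H_out = 3.001) and T = 337.9 (H_out = 4.480) on hF = 4.053 gives T ≈ 337.3 K, at which ψ = 0.13.

T = 337.3 K, V/F = 0.13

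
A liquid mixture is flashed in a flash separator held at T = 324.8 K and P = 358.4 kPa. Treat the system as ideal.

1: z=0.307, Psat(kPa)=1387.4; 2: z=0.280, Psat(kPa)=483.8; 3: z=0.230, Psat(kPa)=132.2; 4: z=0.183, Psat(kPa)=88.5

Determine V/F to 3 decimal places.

Raoult's law: Kᵢ = Pᵢˢᵃᵗ/P = Pᵢˢᵃᵗ/358.4.
  K_1 = 1387.4/358.4 = 3.87109, K_2 = 483.8/358.4 = 1.34989, K_3 = 132.2/358.4 = 0.36886, K_4 = 88.5/358.4 = 0.24693
Rachford–Rice: g(V/F) = Σ zᵢ(Kᵢ−1)/(1+V/F(Kᵢ−1)) = 0.
Feasibility: ΣzᵢKᵢ = 1.696, Σzᵢ/Kᵢ = 1.651 — both > 1, two phases present.
Newton–Raphson from V/F = 0.58:
  V/F = 0.580: g = -0.0615, g' = -0.935 → V/F = 0.514
  V/F = 0.514: g = -0.0008, g' = -0.915 → V/F = 0.513
Converged at V/F = 0.513.

V/F = 0.513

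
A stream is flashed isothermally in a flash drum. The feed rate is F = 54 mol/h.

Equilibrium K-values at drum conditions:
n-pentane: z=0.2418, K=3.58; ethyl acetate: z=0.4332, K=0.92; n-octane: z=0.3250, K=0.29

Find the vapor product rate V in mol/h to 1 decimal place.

Let ψ = V/F and solve Σ zᵢ(Kᵢ−1)/(1+ψ(Kᵢ−1)) = 0.
Feasibility: ΣzᵢKᵢ = 1.3584, Σzᵢ/Kᵢ = 1.6591 — both > 1, two phases present.
Newton–Raphson from ψ = 0.5:
  ψ = 0.5000: g = -0.12143, g' = -0.7037 → ψ = 0.3274
  ψ = 0.3274: g = 0.00193, g' = -0.7540 → ψ = 0.3300
Converged at ψ = 0.3300.
Then V = ψ·F = 0.3300·54 = 17.8 mol/h and L = F − V = 36.2 mol/h.

V = 17.8 mol/h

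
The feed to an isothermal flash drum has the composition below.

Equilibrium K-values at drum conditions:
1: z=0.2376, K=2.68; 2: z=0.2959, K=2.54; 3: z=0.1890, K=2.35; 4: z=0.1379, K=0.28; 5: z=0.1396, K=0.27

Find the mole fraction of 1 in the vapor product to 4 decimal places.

Newton–Raphson from ψ = 0.5:
  ψ = 0.5000: g = 0.31109, g' = -0.9039 → ψ = 0.8442
  ψ = 0.8442: g = -0.03629, g' = -1.2925 → ψ = 0.8161
  ψ = 0.8161: g = -0.00119, g' = -1.2106 → ψ = 0.8151
Converged at ψ = 0.8151.
Compositions from xᵢ = zᵢ/(1+ψ(Kᵢ−1)), yᵢ = Kᵢxᵢ:
  1: x = 0.1003, y = 0.2687
  2: x = 0.1312, y = 0.3333
  3: x = 0.0900, y = 0.2115
  4: x = 0.3338, y = 0.0935
  5: x = 0.3447, y = 0.0931

y_1 = 0.2687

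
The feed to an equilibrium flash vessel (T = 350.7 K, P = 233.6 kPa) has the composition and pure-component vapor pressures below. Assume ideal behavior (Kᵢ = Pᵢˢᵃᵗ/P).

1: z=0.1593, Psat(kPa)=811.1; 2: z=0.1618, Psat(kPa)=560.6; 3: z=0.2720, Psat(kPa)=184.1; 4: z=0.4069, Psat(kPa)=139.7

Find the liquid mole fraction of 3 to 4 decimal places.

x_3 = 0.3116

Raoult's law: Kᵢ = Pᵢˢᵃᵗ/P = Pᵢˢᵃᵗ/233.6.
  K_1 = 811.1/233.6 = 3.472175, K_2 = 560.6/233.6 = 2.399829, K_3 = 184.1/233.6 = 0.788099, K_4 = 139.7/233.6 = 0.598031
Let ψ = V/F and solve Σ zᵢ(Kᵢ−1)/(1+ψ(Kᵢ−1)) = 0.
g(0) = ΣzᵢKᵢ − 1 = 0.3991 and g(1) = 1 − Σzᵢ/Kᵢ = -0.1388, so a root lies in (0, 1).
Iterate (Newton) starting at ψ = 0.5:
  ψ = 0.5000: g = 0.04019, g' = -0.4227 → ψ = 0.5951
  ψ = 0.5951: g = 0.00199, g' = -0.3834 → ψ = 0.6003
Converged at ψ = 0.6003.
Compositions from xᵢ = zᵢ/(1+ψ(Kᵢ−1)), yᵢ = Kᵢxᵢ:
  1: x = 0.0641, y = 0.2227
  2: x = 0.0879, y = 0.2110
  3: x = 0.3116, y = 0.2456
  4: x = 0.5363, y = 0.3207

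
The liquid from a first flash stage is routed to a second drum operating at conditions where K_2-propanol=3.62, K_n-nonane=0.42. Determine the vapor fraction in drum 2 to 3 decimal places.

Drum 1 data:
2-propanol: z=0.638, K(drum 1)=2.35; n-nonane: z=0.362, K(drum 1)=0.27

V/F (drum 2) = 0.357

Drum 1:
Let ψ₁ = V/F and solve Σ zᵢ(Kᵢ−1)/(1+ψ₁(Kᵢ−1)) = 0.
g(0) = ΣzᵢKᵢ − 1 = 0.597 and g(1) = 1 − Σzᵢ/Kᵢ = -0.612, so a root lies in (0, 1).
Iterate (Newton) starting at ψ₁ = 0.5:
  ψ₁ = 0.500: g = 0.0981, g' = -0.893 → ψ₁ = 0.610
  ψ₁ = 0.610: g = -0.0039, g' = -0.976 → ψ₁ = 0.606
Converged at ψ₁ = 0.606.
Drum-1 compositions:
  2-propanol: x = 0.351, y = 0.825
  n-nonane: x = 0.649, y = 0.175
Drum-2 feed = drum-1 liquid: z₂ = (0.3510, 0.6490).
Drum 2:
Material balance + equilibrium reduce to Σ zᵢ(Kᵢ−1)/(1+ψ₂(Kᵢ−1)) = 0.
Feasibility: ΣzᵢKᵢ = 1.543, Σzᵢ/Kᵢ = 1.642 — both > 1, two phases present.
Binary case is linear: z₁(K₁−1)(1+ψ₂(K₂−1)) + z₂(K₂−1)(1+ψ₂(K₁−1)) = 0
⇒ ψ₂ = [z₁(K₁−1)+z₂(K₂−1)] / [−(K₁−1)(K₂−1)] = 0.5431/1.5196 = 0.357
  2-propanol: x = 0.181, y = 0.656
  n-nonane: x = 0.819, y = 0.344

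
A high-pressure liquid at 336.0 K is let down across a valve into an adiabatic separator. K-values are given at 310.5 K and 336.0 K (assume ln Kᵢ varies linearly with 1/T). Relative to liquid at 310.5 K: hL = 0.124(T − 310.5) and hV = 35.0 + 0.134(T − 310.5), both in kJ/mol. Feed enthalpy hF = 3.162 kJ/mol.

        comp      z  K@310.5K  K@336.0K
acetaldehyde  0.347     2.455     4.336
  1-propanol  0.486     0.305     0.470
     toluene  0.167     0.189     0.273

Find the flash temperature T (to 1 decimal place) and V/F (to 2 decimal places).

Adiabatic flash: solve Rachford–Rice at each trial T, then check hF = ψ·hV(T) + (1−ψ)·hL(T).
  T = 310.5 K: K = (2.455, 0.305, 0.189), RR gives ψ = 0.030, H_out = 1.050 kJ/mol
  T = 336.0 K: K = (4.336, 0.470, 0.273), RR gives ψ = 0.398, H_out = 17.194 kJ/mol
  T = 323.2 K: K = (3.296, 0.382, 0.229), RR gives ψ = 0.242, H_out = 10.083 kJ/mol
  T = 316.9 K: K = (2.856, 0.342, 0.208), RR gives ψ = 0.149, H_out = 6.026 kJ/mol
  T = 313.7 K: K = (2.650, 0.323, 0.199), RR gives ψ = 0.094, H_out = 3.680 kJ/mol
  T = 312.1 K: K = (2.551, 0.314, 0.194), RR gives ψ = 0.063, H_out = 2.406 kJ/mol
Linear interpolation between T = 312.1 (H_out = 2.406) and T = 313.7 (H_out = 3.680) on hF = 3.162 gives T ≈ 313.0 K, at which ψ = 0.08.

T = 313.0 K, V/F = 0.08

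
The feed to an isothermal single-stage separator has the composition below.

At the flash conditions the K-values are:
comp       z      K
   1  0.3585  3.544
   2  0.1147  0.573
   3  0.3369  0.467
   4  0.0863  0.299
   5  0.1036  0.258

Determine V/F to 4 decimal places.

V/F = 0.3703

Rachford–Rice: g(V/F) = Σ zᵢ(Kᵢ−1)/(1+V/F(Kᵢ−1)) = 0.
g(0) = ΣzᵢKᵢ − 1 = 0.5461 and g(1) = 1 − Σzᵢ/Kᵢ = -0.7129, so a root lies in (0, 1).
Newton–Raphson from V/F = 0.5:
  V/F = 0.5000: g = -0.12102, g' = -0.9059 → V/F = 0.3664
  V/F = 0.3664: g = 0.00384, g' = -0.9831 → V/F = 0.3703
Converged at V/F = 0.3703.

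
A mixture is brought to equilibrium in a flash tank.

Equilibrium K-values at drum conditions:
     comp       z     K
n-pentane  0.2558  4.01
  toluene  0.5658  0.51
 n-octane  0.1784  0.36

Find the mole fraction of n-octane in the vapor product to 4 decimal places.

Rachford–Rice: g(V/F) = Σ zᵢ(Kᵢ−1)/(1+V/F(Kᵢ−1)) = 0.
g(0) = ΣzᵢKᵢ − 1 = 0.3785 and g(1) = 1 − Σzᵢ/Kᵢ = -0.6688, so a root lies in (0, 1).
Newton–Raphson from V/F = 0.56:
  V/F = 0.5600: g = -0.27334, g' = -0.7569 → V/F = 0.1988
  V/F = 0.1988: g = 0.04367, g' = -1.1697 → V/F = 0.2362
  V/F = 0.2362: g = 0.00199, g' = -1.0669 → V/F = 0.2381
Converged at V/F = 0.2381.
Compositions from xᵢ = zᵢ/(1+V/F(Kᵢ−1)), yᵢ = Kᵢxᵢ:
  n-pentane: x = 0.1490, y = 0.5976
  toluene: x = 0.6405, y = 0.3267
  n-octane: x = 0.2105, y = 0.0758

y_n-octane = 0.0758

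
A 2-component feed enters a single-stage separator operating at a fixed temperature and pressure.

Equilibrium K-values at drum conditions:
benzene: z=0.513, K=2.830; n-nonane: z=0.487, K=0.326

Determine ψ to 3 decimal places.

ψ = 0.495

Let ψ = V/F and solve Σ zᵢ(Kᵢ−1)/(1+ψ(Kᵢ−1)) = 0.
Check two-phase: ΣzᵢKᵢ = 1.611 > 1 and Σzᵢ/Kᵢ = 1.675 > 1, so g(0) = 0.611 > 0 and g(1) = -0.675 < 0.
Binary case is linear: z₁(K₁−1)(1+ψ(K₂−1)) + z₂(K₂−1)(1+ψ(K₁−1)) = 0
⇒ ψ = [z₁(K₁−1)+z₂(K₂−1)] / [−(K₁−1)(K₂−1)] = 0.6106/1.2334 = 0.495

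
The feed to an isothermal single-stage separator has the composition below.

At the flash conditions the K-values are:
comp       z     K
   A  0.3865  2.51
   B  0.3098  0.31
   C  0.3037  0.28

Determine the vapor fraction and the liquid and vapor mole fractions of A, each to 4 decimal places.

Material balance + equilibrium reduce to Σ zᵢ(Kᵢ−1)/(1+ψ(Kᵢ−1)) = 0.
g(0) = ΣzᵢKᵢ − 1 = 0.1512 and g(1) = 1 − Σzᵢ/Kᵢ = -1.2380, so a root lies in (0, 1).
Newton–Raphson from ψ = 0.5:
  ψ = 0.5000: g = -0.33547, g' = -1.0143 → ψ = 0.1693
  ψ = 0.1693: g = -0.02621, g' = -0.9523 → ψ = 0.1417
  ψ = 0.1417: g = 0.00029, g' = -0.9744 → ψ = 0.1420
Converged at ψ = 0.1420.
Compositions from xᵢ = zᵢ/(1+ψ(Kᵢ−1)), yᵢ = Kᵢxᵢ:
  A: x = 0.3182, y = 0.7988
  B: x = 0.3435, y = 0.1065
  C: x = 0.3383, y = 0.0947

ψ = 0.1420, x_A = 0.3182, y_A = 0.7988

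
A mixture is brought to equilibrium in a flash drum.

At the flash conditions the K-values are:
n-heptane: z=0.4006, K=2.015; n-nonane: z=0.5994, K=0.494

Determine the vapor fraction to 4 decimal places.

ψ = 0.2012

Material balance + equilibrium reduce to Σ zᵢ(Kᵢ−1)/(1+ψ(Kᵢ−1)) = 0.
Check two-phase: ΣzᵢKᵢ = 1.1033 > 1 and Σzᵢ/Kᵢ = 1.4122 > 1, so g(0) = 0.1033 > 0 and g(1) = -0.4122 < 0.
Binary case is linear: z₁(K₁−1)(1+ψ(K₂−1)) + z₂(K₂−1)(1+ψ(K₁−1)) = 0
⇒ ψ = [z₁(K₁−1)+z₂(K₂−1)] / [−(K₁−1)(K₂−1)] = 0.10331/0.51359 = 0.2012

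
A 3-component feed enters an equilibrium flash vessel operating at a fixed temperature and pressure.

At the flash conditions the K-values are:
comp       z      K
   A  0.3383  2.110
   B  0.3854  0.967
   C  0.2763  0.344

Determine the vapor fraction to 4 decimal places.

ψ = 0.4034

Material balance + equilibrium reduce to Σ zᵢ(Kᵢ−1)/(1+ψ(Kᵢ−1)) = 0.
Check two-phase: ΣzᵢKᵢ = 1.1815 > 1 and Σzᵢ/Kᵢ = 1.3621 > 1, so g(0) = 0.1815 > 0 and g(1) = -0.3621 < 0.
Iterate (Newton) starting at ψ = 0.5:
  ψ = 0.5000: g = -0.04117, g' = -0.4361 → ψ = 0.4056
  ψ = 0.4056: g = -0.00092, g' = -0.4194 → ψ = 0.4034
Converged at ψ = 0.4034.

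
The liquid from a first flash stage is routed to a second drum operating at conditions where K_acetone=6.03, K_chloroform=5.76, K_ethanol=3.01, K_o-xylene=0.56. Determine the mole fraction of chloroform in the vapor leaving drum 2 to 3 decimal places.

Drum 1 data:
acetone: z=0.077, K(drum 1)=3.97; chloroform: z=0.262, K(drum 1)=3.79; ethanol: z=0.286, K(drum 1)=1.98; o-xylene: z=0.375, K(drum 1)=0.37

Drum 1:
Material balance + equilibrium reduce to Σ zᵢ(Kᵢ−1)/(1+ψ₁(Kᵢ−1)) = 0.
Feasibility: ΣzᵢKᵢ = 2.004, Σzᵢ/Kᵢ = 1.246 — both > 1, two phases present.
Newton iteration, ψ₁⁰ = 0.4:
  ψ₁ = 0.400: g = 0.3355, g' = -1.005 → ψ₁ = 0.734
  ψ₁ = 0.734: g = 0.0355, g' = -0.895 → ψ₁ = 0.773
Converged at ψ₁ = 0.773.
Drum-1 compositions:
  acetone: x = 0.023, y = 0.093
  chloroform: x = 0.083, y = 0.315
  ethanol: x = 0.163, y = 0.322
  o-xylene: x = 0.731, y = 0.270
Drum-2 feed = drum-1 liquid: z₂ = (0.0234, 0.0830, 0.1627, 0.7309).
Drum 2:
Rachford–Rice: g(ψ₂) = Σ zᵢ(Kᵢ−1)/(1+ψ₂(Kᵢ−1)) = 0.
Feasibility: ΣzᵢKᵢ = 1.518, Σzᵢ/Kᵢ = 1.378 — both > 1, two phases present.
Newton iteration, ψ₂⁰ = 0.45:
  ψ₂ = 0.450: g = -0.0675, g' = -0.647 → ψ₂ = 0.346
  ψ₂ = 0.346: g = 0.0059, g' = -0.773 → ψ₂ = 0.353
Converged at ψ₂ = 0.353.
  acetone: x = 0.008, y = 0.051
  chloroform: x = 0.031, y = 0.178
  ethanol: x = 0.095, y = 0.286
  o-xylene: x = 0.866, y = 0.485

y_chloroform (drum 2) = 0.178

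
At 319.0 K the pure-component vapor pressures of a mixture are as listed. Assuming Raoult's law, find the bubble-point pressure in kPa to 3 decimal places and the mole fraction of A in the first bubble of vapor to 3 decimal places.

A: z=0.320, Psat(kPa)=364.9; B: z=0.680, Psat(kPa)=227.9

At the bubble point ψ → 0, so ΣzᵢKᵢ = 1 with Kᵢ = Pᵢˢᵃᵗ/P ⇒ P = ΣzᵢPᵢˢᵃᵗ.
P = 0.320·364.9 + 0.680·227.9 = 271.740 kPa
yᵢ = zᵢPᵢˢᵃᵗ/P ⇒ y_A = 0.320·364.9/271.740 = 0.430

Pbub = 271.740 kPa, y_A = 0.430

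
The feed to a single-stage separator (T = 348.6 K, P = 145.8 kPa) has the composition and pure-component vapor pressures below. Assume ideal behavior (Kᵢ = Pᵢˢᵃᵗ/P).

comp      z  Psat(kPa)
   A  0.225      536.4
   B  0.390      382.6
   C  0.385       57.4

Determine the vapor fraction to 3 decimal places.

ψ = 0.816

Raoult's law: Kᵢ = Pᵢˢᵃᵗ/P = Pᵢˢᵃᵗ/145.8.
  K_A = 536.4/145.8 = 3.67901, K_B = 382.6/145.8 = 2.62414, K_C = 57.4/145.8 = 0.39369
Let ψ = V/F and solve Σ zᵢ(Kᵢ−1)/(1+ψ(Kᵢ−1)) = 0.
Feasibility: ΣzᵢKᵢ = 2.003, Σzᵢ/Kᵢ = 1.188 — both > 1, two phases present.
Newton–Raphson from ψ = 0.4:
  ψ = 0.400: g = 0.3668, g' = -1.001 → ψ = 0.766
  ψ = 0.766: g = 0.0435, g' = -0.871 → ψ = 0.816
Converged at ψ = 0.816.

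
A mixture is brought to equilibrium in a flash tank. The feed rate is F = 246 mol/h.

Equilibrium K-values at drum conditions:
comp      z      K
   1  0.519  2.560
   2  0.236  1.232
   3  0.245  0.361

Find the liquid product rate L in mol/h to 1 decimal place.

L = 20.4 mol/h

Iterate (Newton) starting at ψ = 0.38:
  ψ = 0.380: g = 0.3519, g' = -0.683 → ψ = 0.895
  ψ = 0.895: g = 0.0174, g' = -0.775 → ψ = 0.918
  ψ = 0.918: g = -0.0004, g' = -0.807 → ψ = 0.917
Converged at ψ = 0.917.
Then V = ψ·F = 0.9172·246 = 225.6 mol/h and L = F − V = 20.4 mol/h.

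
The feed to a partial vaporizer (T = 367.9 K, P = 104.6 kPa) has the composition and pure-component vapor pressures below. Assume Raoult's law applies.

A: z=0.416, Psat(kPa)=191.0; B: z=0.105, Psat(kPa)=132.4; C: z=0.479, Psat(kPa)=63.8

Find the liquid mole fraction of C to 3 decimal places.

x_C = 0.638

Raoult's law: Kᵢ = Pᵢˢᵃᵗ/P = Pᵢˢᵃᵗ/104.6.
  K_A = 191.0/104.6 = 1.82600, K_B = 132.4/104.6 = 1.26577, K_C = 63.8/104.6 = 0.60994
Let ψ = V/F and solve Σ zᵢ(Kᵢ−1)/(1+ψ(Kᵢ−1)) = 0.
g(0) = ΣzᵢKᵢ − 1 = 0.185 and g(1) = 1 − Σzᵢ/Kᵢ = -0.096, so a root lies in (0, 1).
Iterate (Newton) starting at ψ = 0.5:
  ψ = 0.500: g = 0.0357, g' = -0.260 → ψ = 0.637
  ψ = 0.637: g = 0.0004, g' = -0.256 → ψ = 0.639
Converged at ψ = 0.639.
Compositions from xᵢ = zᵢ/(1+ψ(Kᵢ−1)), yᵢ = Kᵢxᵢ:
  A: x = 0.272, y = 0.497
  B: x = 0.090, y = 0.114
  C: x = 0.638, y = 0.389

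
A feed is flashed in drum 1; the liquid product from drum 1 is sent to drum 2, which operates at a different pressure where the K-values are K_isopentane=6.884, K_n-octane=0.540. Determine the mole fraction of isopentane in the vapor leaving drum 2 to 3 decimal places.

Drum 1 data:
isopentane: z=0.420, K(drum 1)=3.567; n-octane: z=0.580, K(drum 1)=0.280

y_isopentane (drum 2) = 0.499

Drum 1:
Let ψ₁ = V/F and solve Σ zᵢ(Kᵢ−1)/(1+ψ₁(Kᵢ−1)) = 0.
Check two-phase: ΣzᵢKᵢ = 1.661 > 1 and Σzᵢ/Kᵢ = 2.189 > 1, so g(0) = 0.661 > 0 and g(1) = -1.189 < 0.
Newton–Raphson from ψ₁ = 0.53:
  ψ₁ = 0.530: g = -0.2186, g' = -1.283 → ψ₁ = 0.360
  ψ₁ = 0.360: g = -0.0029, g' = -1.296 → ψ₁ = 0.357
Converged at ψ₁ = 0.357.
Drum-1 compositions:
  isopentane: x = 0.219, y = 0.781
  n-octane: x = 0.781, y = 0.219
Drum-2 feed = drum-1 liquid: z₂ = (0.2190, 0.7810).
Drum 2:
Rachford–Rice: g(ψ₂) = Σ zᵢ(Kᵢ−1)/(1+ψ₂(Kᵢ−1)) = 0.
Feasibility: ΣzᵢKᵢ = 1.930, Σzᵢ/Kᵢ = 1.478 — both > 1, two phases present.
Newton–Raphson from ψ₂ = 0.5:
  ψ₂ = 0.500: g = -0.1396, g' = -0.767 → ψ₂ = 0.318
  ψ₂ = 0.318: g = 0.0282, g' = -1.147 → ψ₂ = 0.343
Converged at ψ₂ = 0.343.
  isopentane: x = 0.073, y = 0.499
  n-octane: x = 0.927, y = 0.501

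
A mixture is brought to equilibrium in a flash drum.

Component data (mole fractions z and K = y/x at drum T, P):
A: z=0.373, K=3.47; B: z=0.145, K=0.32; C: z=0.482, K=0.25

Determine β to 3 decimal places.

Rachford–Rice: g(β) = Σ zᵢ(Kᵢ−1)/(1+β(Kᵢ−1)) = 0.
g(0) = ΣzᵢKᵢ − 1 = 0.461 and g(1) = 1 − Σzᵢ/Kᵢ = -1.489, so a root lies in (0, 1).
Newton–Raphson from β = 0.5:
  β = 0.500: g = -0.3156, g' = -1.304 → β = 0.258
  β = 0.258: g = -0.0050, g' = -1.365 → β = 0.254
Converged at β = 0.254.

β = 0.254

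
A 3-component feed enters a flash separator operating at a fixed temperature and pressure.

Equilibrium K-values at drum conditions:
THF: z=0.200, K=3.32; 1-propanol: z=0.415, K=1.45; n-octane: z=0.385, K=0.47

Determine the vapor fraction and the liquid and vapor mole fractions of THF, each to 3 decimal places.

ψ = 0.688, x_THF = 0.077, y_THF = 0.256

Let ψ = V/F and solve Σ zᵢ(Kᵢ−1)/(1+ψ(Kᵢ−1)) = 0.
Check two-phase: ΣzᵢKᵢ = 1.447 > 1 and Σzᵢ/Kᵢ = 1.166 > 1, so g(0) = 0.447 > 0 and g(1) = -0.166 < 0.
Newton–Raphson from ψ = 0.51:
  ψ = 0.510: g = 0.0848, g' = -0.485 → ψ = 0.685
  ψ = 0.685: g = 0.0016, g' = -0.476 → ψ = 0.688
Converged at ψ = 0.688.
Compositions from xᵢ = zᵢ/(1+ψ(Kᵢ−1)), yᵢ = Kᵢxᵢ:
  THF: x = 0.077, y = 0.256
  1-propanol: x = 0.317, y = 0.459
  n-octane: x = 0.606, y = 0.285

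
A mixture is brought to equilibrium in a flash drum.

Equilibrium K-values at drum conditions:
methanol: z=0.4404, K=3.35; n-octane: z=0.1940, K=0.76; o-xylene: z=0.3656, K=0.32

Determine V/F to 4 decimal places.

Material balance + equilibrium reduce to Σ zᵢ(Kᵢ−1)/(1+V/F(Kᵢ−1)) = 0.
Check two-phase: ΣzᵢKᵢ = 1.7398 > 1 and Σzᵢ/Kᵢ = 1.5292 > 1, so g(0) = 0.7398 > 0 and g(1) = -0.5292 < 0.
Newton–Raphson from V/F = 0.5:
  V/F = 0.5000: g = 0.04625, g' = -0.9166 → V/F = 0.5505
  V/F = 0.5505: g = 0.00026, g' = -0.9090 → V/F = 0.5507
Converged at V/F = 0.5507.

V/F = 0.5507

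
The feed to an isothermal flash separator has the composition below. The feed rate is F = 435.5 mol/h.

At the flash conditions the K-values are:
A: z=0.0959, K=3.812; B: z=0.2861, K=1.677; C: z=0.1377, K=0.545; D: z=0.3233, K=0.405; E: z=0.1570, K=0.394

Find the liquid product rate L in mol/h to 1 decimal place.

L = 380.5 mol/h

Rachford–Rice: g(V/F) = Σ zᵢ(Kᵢ−1)/(1+V/F(Kᵢ−1)) = 0.
Feasibility: ΣzᵢKᵢ = 1.1132, Σzᵢ/Kᵢ = 1.6452 — both > 1, two phases present.
Newton–Raphson from V/F = 0.5:
  V/F = 0.5000: g = -0.23464, g' = -0.6026 → V/F = 0.1106
  V/F = 0.1106: g = 0.01204, g' = -0.7837 → V/F = 0.1260
  V/F = 0.1260: g = 0.00020, g' = -0.7583 → V/F = 0.1262
Converged at V/F = 0.1262.
Then V = V/F·F = 0.1262·435.5 = 55.0 mol/h and L = F − V = 380.5 mol/h.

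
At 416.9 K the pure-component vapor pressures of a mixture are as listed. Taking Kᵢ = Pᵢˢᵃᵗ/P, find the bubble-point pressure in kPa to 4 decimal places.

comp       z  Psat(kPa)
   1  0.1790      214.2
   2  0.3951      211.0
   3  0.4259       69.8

At the bubble point ψ → 0, so ΣzᵢKᵢ = 1 with Kᵢ = Pᵢˢᵃᵗ/P ⇒ P = ΣzᵢPᵢˢᵃᵗ.
P = 0.1790·214.2 + 0.3951·211.0 + 0.4259·69.8 = 151.4357 kPa

Pbub = 151.4357 kPa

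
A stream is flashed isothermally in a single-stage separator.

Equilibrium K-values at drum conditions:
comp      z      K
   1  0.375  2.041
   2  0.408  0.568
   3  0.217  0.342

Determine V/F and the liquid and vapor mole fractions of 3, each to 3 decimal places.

Newton iteration, V/F⁰ = 0.5:
  V/F = 0.500: g = -0.1809, g' = -0.508 → V/F = 0.144
  V/F = 0.144: g = -0.0063, g' = -0.509 → V/F = 0.132
Converged at V/F = 0.132.
Compositions from xᵢ = zᵢ/(1+V/F(Kᵢ−1)), yᵢ = Kᵢxᵢ:
  1: x = 0.330, y = 0.673
  2: x = 0.433, y = 0.246
  3: x = 0.238, y = 0.081

V/F = 0.132, x_3 = 0.238, y_3 = 0.081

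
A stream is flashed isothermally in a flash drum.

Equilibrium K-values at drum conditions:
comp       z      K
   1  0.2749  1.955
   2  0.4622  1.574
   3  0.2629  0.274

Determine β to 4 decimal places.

Material balance + equilibrium reduce to Σ zᵢ(Kᵢ−1)/(1+β(Kᵢ−1)) = 0.
Check two-phase: ΣzᵢKᵢ = 1.3370 > 1 and Σzᵢ/Kᵢ = 1.3937 > 1, so g(0) = 0.3370 > 0 and g(1) = -0.3937 < 0.
Iterate (Newton) starting at β = 0.5:
  β = 0.5000: g = 0.08419, g' = -0.5483 → β = 0.6536
  β = 0.6536: g = -0.00863, g' = -0.6773 → β = 0.6408
  β = 0.6408: g = -0.00010, g' = -0.6624 → β = 0.6407
Converged at β = 0.6407.

β = 0.6407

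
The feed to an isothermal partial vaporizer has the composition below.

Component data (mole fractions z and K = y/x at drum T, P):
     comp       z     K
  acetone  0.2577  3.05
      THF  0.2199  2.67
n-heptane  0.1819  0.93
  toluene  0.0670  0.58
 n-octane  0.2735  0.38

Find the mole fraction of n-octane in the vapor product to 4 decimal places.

y_n-octane = 0.1942

Material balance + equilibrium reduce to Σ zᵢ(Kᵢ−1)/(1+ψ(Kᵢ−1)) = 0.
Check two-phase: ΣzᵢKᵢ = 1.6851 > 1 and Σzᵢ/Kᵢ = 1.1977 > 1, so g(0) = 0.6851 > 0 and g(1) = -0.1977 < 0.
Newton iteration, ψ⁰ = 0.5:
  ψ = 0.5000: g = 0.16644, g' = -0.6870 → ψ = 0.7423
  ψ = 0.7423: g = 0.00500, g' = -0.6794 → ψ = 0.7497
  ψ = 0.7497: g = -0.00001, g' = -0.6824 → ψ = 0.7496
Converged at ψ = 0.7496.
Compositions from xᵢ = zᵢ/(1+ψ(Kᵢ−1)), yᵢ = Kᵢxᵢ:
  acetone: x = 0.1016, y = 0.3098
  THF: x = 0.0977, y = 0.2607
  n-heptane: x = 0.1920, y = 0.1785
  toluene: x = 0.0978, y = 0.0567
  n-octane: x = 0.5110, y = 0.1942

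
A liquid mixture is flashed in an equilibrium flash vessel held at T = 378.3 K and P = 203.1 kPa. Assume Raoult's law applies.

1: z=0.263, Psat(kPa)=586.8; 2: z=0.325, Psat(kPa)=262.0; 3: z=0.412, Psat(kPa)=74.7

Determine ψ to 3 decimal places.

ψ = 0.430

Raoult's law: Kᵢ = Pᵢˢᵃᵗ/P = Pᵢˢᵃᵗ/203.1.
  K_1 = 586.8/203.1 = 2.88922, K_2 = 262.0/203.1 = 1.29000, K_3 = 74.7/203.1 = 0.36780
Material balance + equilibrium reduce to Σ zᵢ(Kᵢ−1)/(1+ψ(Kᵢ−1)) = 0.
Check two-phase: ΣzᵢKᵢ = 1.331 > 1 and Σzᵢ/Kᵢ = 1.463 > 1, so g(0) = 0.331 > 0 and g(1) = -0.463 < 0.
Newton–Raphson from ψ = 0.59:
  ψ = 0.590: g = -0.1000, g' = -0.649 → ψ = 0.436
  ψ = 0.436: g = -0.0034, g' = -0.618 → ψ = 0.430
Converged at ψ = 0.430.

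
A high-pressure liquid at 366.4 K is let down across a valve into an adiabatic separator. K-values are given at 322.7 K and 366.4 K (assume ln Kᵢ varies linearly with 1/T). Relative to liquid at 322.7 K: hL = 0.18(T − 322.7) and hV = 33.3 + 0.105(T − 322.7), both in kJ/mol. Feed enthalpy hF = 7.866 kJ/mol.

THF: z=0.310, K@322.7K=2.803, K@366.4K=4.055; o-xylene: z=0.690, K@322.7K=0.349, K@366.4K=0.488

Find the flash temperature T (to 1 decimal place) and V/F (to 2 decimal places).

T = 334.3 K, V/F = 0.18

Adiabatic flash: solve Rachford–Rice at each trial T, then check hF = ψ·hV(T) + (1−ψ)·hL(T).
  T = 322.7 K: K = (2.803, 0.349), RR gives ψ = 0.093, H_out = 3.113 kJ/mol
  T = 366.4 K: K = (4.055, 0.488), RR gives ψ = 0.380, H_out = 19.263 kJ/mol
  T = 344.5 K: K = (3.410, 0.417), RR gives ψ = 0.245, H_out = 11.692 kJ/mol
  T = 333.6 K: K = (3.101, 0.383), RR gives ψ = 0.174, H_out = 7.605 kJ/mol
  T = 339.1 K: K = (3.256, 0.400), RR gives ψ = 0.211, H_out = 9.707 kJ/mol
  T = 336.4 K: K = (3.180, 0.391), RR gives ψ = 0.193, H_out = 8.686 kJ/mol
  T = 335.0 K: K = (3.140, 0.387), RR gives ψ = 0.183, H_out = 8.149 kJ/mol
Linear interpolation between T = 333.6 (H_out = 7.605) and T = 335.0 (H_out = 8.149) on hF = 7.866 gives T ≈ 334.3 K, at which ψ = 0.18.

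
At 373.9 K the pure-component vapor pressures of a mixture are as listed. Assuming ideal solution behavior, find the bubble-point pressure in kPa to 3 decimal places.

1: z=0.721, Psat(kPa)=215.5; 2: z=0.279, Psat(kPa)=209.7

Pbub = 213.882 kPa

At the bubble point ψ → 0, so ΣzᵢKᵢ = 1 with Kᵢ = Pᵢˢᵃᵗ/P ⇒ P = ΣzᵢPᵢˢᵃᵗ.
P = 0.721·215.5 + 0.279·209.7 = 213.882 kPa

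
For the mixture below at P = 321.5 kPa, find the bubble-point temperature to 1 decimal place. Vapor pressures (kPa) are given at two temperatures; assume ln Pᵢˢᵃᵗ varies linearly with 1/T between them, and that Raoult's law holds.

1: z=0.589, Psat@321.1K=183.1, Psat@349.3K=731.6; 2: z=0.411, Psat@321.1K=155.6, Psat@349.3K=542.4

Bubble-point temperature: ΣzᵢPᵢˢᵃᵗ(T) = P. Interpolate ln Pᵢˢᵃᵗ = aᵢ + bᵢ/T.
  T = 321.1 K: ΣzᵢPᵢˢᵃᵗ = 171.80 kPa
  T = 349.3 K: ΣzᵢPᵢˢᵃᵗ = 653.84 kPa
  T = 335.2 K: ΣzᵢPᵢˢᵃᵗ = 344.52 kPa
  T = 328.1 K: ΣzᵢPᵢˢᵃᵗ = 244.47 kPa
  T = 331.6 K: ΣzᵢPᵢˢᵃᵗ = 290.04 kPa
  T = 333.4 K: ΣzᵢPᵢˢᵃᵗ = 316.25 kPa
Interpolating between 333.4 K and 335.2 K gives T ≈ 333.7 K.

T = 333.7 K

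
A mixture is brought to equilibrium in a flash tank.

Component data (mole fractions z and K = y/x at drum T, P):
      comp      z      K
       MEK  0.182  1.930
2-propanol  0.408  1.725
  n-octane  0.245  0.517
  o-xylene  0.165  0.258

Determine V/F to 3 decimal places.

V/F = 0.465

Rachford–Rice: g(V/F) = Σ zᵢ(Kᵢ−1)/(1+V/F(Kᵢ−1)) = 0.
Check two-phase: ΣzᵢKᵢ = 1.224 > 1 and Σzᵢ/Kᵢ = 1.444 > 1, so g(0) = 0.224 > 0 and g(1) = -0.444 < 0.
Newton iteration, V/F⁰ = 0.5:
  V/F = 0.500: g = -0.0180, g' = -0.518 → V/F = 0.465
Converged at V/F = 0.465.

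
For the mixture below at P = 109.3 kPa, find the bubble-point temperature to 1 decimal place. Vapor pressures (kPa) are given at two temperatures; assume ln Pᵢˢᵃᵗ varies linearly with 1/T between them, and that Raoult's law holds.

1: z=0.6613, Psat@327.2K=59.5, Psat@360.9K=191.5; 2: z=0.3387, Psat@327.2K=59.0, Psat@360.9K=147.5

Bubble-point temperature: ΣzᵢPᵢˢᵃᵗ(T) = P. Interpolate ln Pᵢˢᵃᵗ = aᵢ + bᵢ/T.
  T = 327.2 K: ΣzᵢPᵢˢᵃᵗ = 59.33 kPa
  T = 360.9 K: ΣzᵢPᵢˢᵃᵗ = 176.60 kPa
  T = 344.0 K: ΣzᵢPᵢˢᵃᵗ = 104.78 kPa
  T = 352.4 K: ΣzᵢPᵢˢᵃᵗ = 136.62 kPa
  T = 348.2 K: ΣzᵢPᵢˢᵃᵗ = 119.83 kPa
  T = 346.1 K: ΣzᵢPᵢˢᵃᵗ = 112.10 kPa
Interpolating between 344.0 K and 346.1 K gives T ≈ 345.3 K.

T = 345.3 K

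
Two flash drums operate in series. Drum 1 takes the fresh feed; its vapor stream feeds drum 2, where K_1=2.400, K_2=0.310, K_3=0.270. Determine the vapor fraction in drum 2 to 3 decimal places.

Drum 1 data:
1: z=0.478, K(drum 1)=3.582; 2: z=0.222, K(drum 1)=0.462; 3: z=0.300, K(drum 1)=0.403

Drum 1:
Rachford–Rice: g(ψ₁) = Σ zᵢ(Kᵢ−1)/(1+ψ₁(Kᵢ−1)) = 0.
Check two-phase: ΣzᵢKᵢ = 1.936 > 1 and Σzᵢ/Kᵢ = 1.358 > 1, so g(0) = 0.936 > 0 and g(1) = -0.358 < 0.
Newton–Raphson from ψ₁ = 0.5:
  ψ₁ = 0.500: g = 0.1200, g' = -0.945 → ψ₁ = 0.627
  ψ₁ = 0.627: g = 0.0047, g' = -0.884 → ψ₁ = 0.632
Converged at ψ₁ = 0.632.
Drum-1 compositions:
  1: x = 0.182, y = 0.650
  2: x = 0.336, y = 0.155
  3: x = 0.482, y = 0.194
Drum-2 feed = drum-1 vapor: z₂ = (0.6503, 0.1555, 0.1942).
Drum 2:
Material balance + equilibrium reduce to Σ zᵢ(Kᵢ−1)/(1+ψ₂(Kᵢ−1)) = 0.
g(0) = ΣzᵢKᵢ − 1 = 0.661 and g(1) = 1 − Σzᵢ/Kᵢ = -0.492, so a root lies in (0, 1).
Newton–Raphson from ψ₂ = 0.5:
  ψ₂ = 0.500: g = 0.1485, g' = -0.870 → ψ₂ = 0.671
  ψ₂ = 0.671: g = -0.0079, g' = -0.993 → ψ₂ = 0.663
Converged at ψ₂ = 0.663.
  1: x = 0.337, y = 0.810
  2: x = 0.286, y = 0.089
  3: x = 0.376, y = 0.102

V/F (drum 2) = 0.663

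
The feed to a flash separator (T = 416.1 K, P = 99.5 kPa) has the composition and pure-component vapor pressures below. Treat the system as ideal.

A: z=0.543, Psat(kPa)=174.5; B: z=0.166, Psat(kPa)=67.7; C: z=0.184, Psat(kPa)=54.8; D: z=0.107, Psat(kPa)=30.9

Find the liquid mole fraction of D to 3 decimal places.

Raoult's law: Kᵢ = Pᵢˢᵃᵗ/P = Pᵢˢᵃᵗ/99.5.
  K_A = 174.5/99.5 = 1.75377, K_B = 67.7/99.5 = 0.68040, K_C = 54.8/99.5 = 0.55075, K_D = 30.9/99.5 = 0.31055
Rachford–Rice: g(V/F) = Σ zᵢ(Kᵢ−1)/(1+V/F(Kᵢ−1)) = 0.
Feasibility: ΣzᵢKᵢ = 1.200, Σzᵢ/Kᵢ = 1.232 — both > 1, two phases present.
Newton–Raphson from V/F = 0.5:
  V/F = 0.500: g = 0.0149, g' = -0.367 → V/F = 0.541
  V/F = 0.541: g = -0.0001, g' = -0.375 → V/F = 0.540
Converged at V/F = 0.540.
Compositions from xᵢ = zᵢ/(1+V/F(Kᵢ−1)), yᵢ = Kᵢxᵢ:
  A: x = 0.386, y = 0.677
  B: x = 0.201, y = 0.137
  C: x = 0.243, y = 0.134
  D: x = 0.171, y = 0.053

x_D = 0.171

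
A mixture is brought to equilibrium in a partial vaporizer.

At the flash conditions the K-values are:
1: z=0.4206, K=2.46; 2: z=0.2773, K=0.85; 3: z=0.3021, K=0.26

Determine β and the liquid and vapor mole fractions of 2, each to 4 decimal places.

β = 0.4370, x_2 = 0.2968, y_2 = 0.2522

Let β = V/F and solve Σ zᵢ(Kᵢ−1)/(1+β(Kᵢ−1)) = 0.
Feasibility: ΣzᵢKᵢ = 1.3489, Σzᵢ/Kᵢ = 1.6591 — both > 1, two phases present.
Iterate (Newton) starting at β = 0.5:
  β = 0.5000: g = -0.04486, g' = -0.7237 → β = 0.4380
  β = 0.4380: g = -0.00073, g' = -0.7028 → β = 0.4370
Converged at β = 0.4370.
Compositions from xᵢ = zᵢ/(1+β(Kᵢ−1)), yᵢ = Kᵢxᵢ:
  1: x = 0.2568, y = 0.6317
  2: x = 0.2968, y = 0.2522
  3: x = 0.4465, y = 0.1161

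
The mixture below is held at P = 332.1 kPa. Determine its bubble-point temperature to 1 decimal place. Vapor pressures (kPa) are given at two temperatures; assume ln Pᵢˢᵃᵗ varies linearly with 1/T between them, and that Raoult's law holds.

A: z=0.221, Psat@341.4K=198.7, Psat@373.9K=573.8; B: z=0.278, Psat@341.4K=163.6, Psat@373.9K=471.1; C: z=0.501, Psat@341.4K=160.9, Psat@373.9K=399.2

Bubble-point temperature: ΣzᵢPᵢˢᵃᵗ(T) = P. Interpolate ln Pᵢˢᵃᵗ = aᵢ + bᵢ/T.
  T = 341.4 K: ΣzᵢPᵢˢᵃᵗ = 170.00 kPa
  T = 373.9 K: ΣzᵢPᵢˢᵃᵗ = 457.77 kPa
  T = 357.6 K: ΣzᵢPᵢˢᵃᵗ = 284.69 kPa
  T = 365.8 K: ΣzᵢPᵢˢᵃᵗ = 363.39 kPa
  T = 361.7 K: ΣzᵢPᵢˢᵃᵗ = 322.07 kPa
  T = 363.8 K: ΣzᵢPᵢˢᵃᵗ = 342.72 kPa
Interpolating between 361.7 K and 363.8 K gives T ≈ 362.7 K.

T = 362.7 K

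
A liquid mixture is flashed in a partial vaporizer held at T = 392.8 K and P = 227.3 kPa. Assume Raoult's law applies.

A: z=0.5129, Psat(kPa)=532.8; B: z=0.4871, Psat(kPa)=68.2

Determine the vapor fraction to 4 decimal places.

ψ = 0.3703

Raoult's law: Kᵢ = Pᵢˢᵃᵗ/P = Pᵢˢᵃᵗ/227.3.
  K_A = 532.8/227.3 = 2.344039, K_B = 68.2/227.3 = 0.300044
Iterate (Newton) starting at ψ = 0.55:
  ψ = 0.5500: g = -0.15801, g' = -0.9372 → ψ = 0.3814
  ψ = 0.3814: g = -0.00939, g' = -0.8491 → ψ = 0.3704
Converged at ψ = 0.3703.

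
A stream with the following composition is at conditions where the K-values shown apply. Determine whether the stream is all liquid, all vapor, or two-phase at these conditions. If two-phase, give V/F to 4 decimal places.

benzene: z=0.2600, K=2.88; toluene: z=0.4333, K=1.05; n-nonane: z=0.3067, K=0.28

ΣzᵢKᵢ = 1.2896; Σzᵢ/Kᵢ = 1.5983.
Both exceed 1, so a two-phase solution exists.
Material balance + equilibrium reduce to Σ zᵢ(Kᵢ−1)/(1+ψ(Kᵢ−1)) = 0.
Newton iteration, ψ⁰ = 0.5:
  ψ = 0.5000: g = -0.07194, g' = -0.6334 → ψ = 0.3864
  ψ = 0.3864: g = -0.00156, g' = -0.6145 → ψ = 0.3839
Converged at ψ = 0.3839.

two-phase, V/F = 0.3839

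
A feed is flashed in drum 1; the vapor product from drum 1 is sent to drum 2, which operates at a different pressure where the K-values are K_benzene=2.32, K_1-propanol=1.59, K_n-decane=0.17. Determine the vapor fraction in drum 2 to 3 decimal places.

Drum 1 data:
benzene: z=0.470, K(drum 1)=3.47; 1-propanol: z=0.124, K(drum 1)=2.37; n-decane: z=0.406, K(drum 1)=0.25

Drum 1:
Let ψ₁ = V/F and solve Σ zᵢ(Kᵢ−1)/(1+ψ₁(Kᵢ−1)) = 0.
g(0) = ΣzᵢKᵢ − 1 = 1.026 and g(1) = 1 − Σzᵢ/Kᵢ = -0.812, so a root lies in (0, 1).
Iterate (Newton) starting at ψ₁ = 0.5:
  ψ₁ = 0.500: g = 0.1330, g' = -1.241 → ψ₁ = 0.607
  ψ₁ = 0.607: g = -0.0020, g' = -1.298 → ψ₁ = 0.606
Converged at ψ₁ = 0.606.
Drum-1 compositions:
  benzene: x = 0.188, y = 0.653
  1-propanol: x = 0.068, y = 0.161
  n-decane: x = 0.744, y = 0.186
Drum-2 feed = drum-1 vapor: z₂ = (0.6534, 0.1606, 0.1860).
Drum 2:
Material balance + equilibrium reduce to Σ zᵢ(Kᵢ−1)/(1+ψ₂(Kᵢ−1)) = 0.
Check two-phase: ΣzᵢKᵢ = 1.803 > 1 and Σzᵢ/Kᵢ = 1.477 > 1, so g(0) = 0.803 > 0 and g(1) = -0.477 < 0.
Iterate (Newton) starting at ψ₂ = 0.45:
  ψ₂ = 0.450: g = 0.3696, g' = -0.809 → ψ₂ = 0.907
  ψ₂ = 0.907: g = -0.1693, g' = -2.351 → ψ₂ = 0.835
  ψ₂ = 0.835: g = -0.0285, g' = -1.640 → ψ₂ = 0.817
Converged at ψ₂ = 0.817.
  benzene: x = 0.314, y = 0.730
  1-propanol: x = 0.108, y = 0.172
  n-decane: x = 0.577, y = 0.098

V/F (drum 2) = 0.817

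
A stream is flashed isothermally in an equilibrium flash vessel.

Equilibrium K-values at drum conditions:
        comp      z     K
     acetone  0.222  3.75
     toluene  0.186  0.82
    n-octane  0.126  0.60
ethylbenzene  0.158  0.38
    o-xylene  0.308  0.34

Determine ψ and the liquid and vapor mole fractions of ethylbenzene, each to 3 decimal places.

ψ = 0.160, x_ethylbenzene = 0.175, y_ethylbenzene = 0.067

Material balance + equilibrium reduce to Σ zᵢ(Kᵢ−1)/(1+ψ(Kᵢ−1)) = 0.
Feasibility: ΣzᵢKᵢ = 1.225, Σzᵢ/Kᵢ = 1.818 — both > 1, two phases present.
Iterate (Newton) starting at ψ = 0.5:
  ψ = 0.500: g = -0.2881, g' = -0.763 → ψ = 0.122
  ψ = 0.122: g = 0.0425, g' = -1.199 → ψ = 0.158
  ψ = 0.158: g = 0.0020, g' = -1.088 → ψ = 0.160
Converged at ψ = 0.160.
Compositions from xᵢ = zᵢ/(1+ψ(Kᵢ−1)), yᵢ = Kᵢxᵢ:
  acetone: x = 0.154, y = 0.579
  toluene: x = 0.192, y = 0.157
  n-octane: x = 0.135, y = 0.081
  ethylbenzene: x = 0.175, y = 0.067
  o-xylene: x = 0.344, y = 0.117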